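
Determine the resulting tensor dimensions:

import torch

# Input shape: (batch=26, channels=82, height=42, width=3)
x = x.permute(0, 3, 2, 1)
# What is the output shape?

Input shape: (26, 82, 42, 3)
Output shape: (26, 3, 42, 82)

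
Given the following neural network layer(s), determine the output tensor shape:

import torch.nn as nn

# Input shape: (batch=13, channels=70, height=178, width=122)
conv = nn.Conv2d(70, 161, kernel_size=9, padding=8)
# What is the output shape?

Input shape: (13, 70, 178, 122)
Output shape: (13, 161, 186, 130)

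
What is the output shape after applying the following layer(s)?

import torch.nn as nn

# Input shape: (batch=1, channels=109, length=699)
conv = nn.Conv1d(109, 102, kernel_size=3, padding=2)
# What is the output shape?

Input shape: (1, 109, 699)
Output shape: (1, 102, 701)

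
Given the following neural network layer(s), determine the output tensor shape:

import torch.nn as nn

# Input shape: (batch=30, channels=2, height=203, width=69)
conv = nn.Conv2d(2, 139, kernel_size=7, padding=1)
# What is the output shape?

Input shape: (30, 2, 203, 69)
Output shape: (30, 139, 199, 65)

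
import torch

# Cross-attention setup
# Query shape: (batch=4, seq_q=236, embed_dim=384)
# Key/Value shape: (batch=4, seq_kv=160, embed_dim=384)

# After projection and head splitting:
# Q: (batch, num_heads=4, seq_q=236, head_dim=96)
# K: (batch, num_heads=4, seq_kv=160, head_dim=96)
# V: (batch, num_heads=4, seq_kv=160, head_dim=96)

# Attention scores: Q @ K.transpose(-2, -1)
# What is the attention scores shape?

Input shape: (4, 236, 384)
Output shape: (4, 4, 236, 160)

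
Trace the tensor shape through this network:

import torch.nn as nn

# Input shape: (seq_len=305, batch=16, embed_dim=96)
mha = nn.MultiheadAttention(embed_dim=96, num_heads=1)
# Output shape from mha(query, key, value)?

Input shape: (305, 16, 96)
Output shape: (305, 16, 96)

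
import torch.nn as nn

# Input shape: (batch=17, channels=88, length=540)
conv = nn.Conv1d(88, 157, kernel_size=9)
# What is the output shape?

Input shape: (17, 88, 540)
Output shape: (17, 157, 532)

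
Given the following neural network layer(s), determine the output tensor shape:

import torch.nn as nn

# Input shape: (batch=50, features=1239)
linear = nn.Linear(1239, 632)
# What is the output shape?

Input shape: (50, 1239)
Output shape: (50, 632)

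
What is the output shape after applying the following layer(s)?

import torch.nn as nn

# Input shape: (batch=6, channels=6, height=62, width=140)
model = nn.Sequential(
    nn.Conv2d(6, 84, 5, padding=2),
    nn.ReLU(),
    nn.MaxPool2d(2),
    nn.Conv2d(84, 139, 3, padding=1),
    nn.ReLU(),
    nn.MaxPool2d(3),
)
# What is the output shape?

Input shape: (6, 6, 62, 140)
  -> after first Conv2d: (6, 84, 62, 140)
  -> after first MaxPool2d: (6, 84, 31, 70)
  -> after second Conv2d: (6, 139, 31, 70)
Output shape: (6, 139, 10, 23)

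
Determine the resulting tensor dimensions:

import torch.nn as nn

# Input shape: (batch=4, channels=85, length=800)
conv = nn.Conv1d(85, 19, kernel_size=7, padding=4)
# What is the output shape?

Input shape: (4, 85, 800)
Output shape: (4, 19, 802)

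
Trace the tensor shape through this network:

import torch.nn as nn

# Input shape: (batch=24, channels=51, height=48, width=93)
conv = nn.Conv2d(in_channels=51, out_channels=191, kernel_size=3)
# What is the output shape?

Input shape: (24, 51, 48, 93)
Output shape: (24, 191, 46, 91)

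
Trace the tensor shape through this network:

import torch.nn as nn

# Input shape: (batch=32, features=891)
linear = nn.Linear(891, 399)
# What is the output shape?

Input shape: (32, 891)
Output shape: (32, 399)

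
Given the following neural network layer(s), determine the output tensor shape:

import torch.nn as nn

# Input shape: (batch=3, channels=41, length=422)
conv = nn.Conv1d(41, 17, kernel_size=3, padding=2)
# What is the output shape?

Input shape: (3, 41, 422)
Output shape: (3, 17, 424)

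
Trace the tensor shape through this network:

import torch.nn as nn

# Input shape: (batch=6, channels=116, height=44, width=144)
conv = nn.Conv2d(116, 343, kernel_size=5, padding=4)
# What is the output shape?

Input shape: (6, 116, 44, 144)
Output shape: (6, 343, 48, 148)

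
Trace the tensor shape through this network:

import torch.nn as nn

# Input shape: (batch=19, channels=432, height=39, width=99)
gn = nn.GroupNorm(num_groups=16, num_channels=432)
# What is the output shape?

Input shape: (19, 432, 39, 99)
Output shape: (19, 432, 39, 99)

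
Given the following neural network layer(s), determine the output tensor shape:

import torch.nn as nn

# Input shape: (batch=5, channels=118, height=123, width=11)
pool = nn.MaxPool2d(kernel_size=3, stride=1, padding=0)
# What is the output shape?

Input shape: (5, 118, 123, 11)
Output shape: (5, 118, 121, 9)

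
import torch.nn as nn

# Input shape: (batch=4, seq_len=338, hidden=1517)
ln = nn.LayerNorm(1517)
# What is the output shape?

Input shape: (4, 338, 1517)
Output shape: (4, 338, 1517)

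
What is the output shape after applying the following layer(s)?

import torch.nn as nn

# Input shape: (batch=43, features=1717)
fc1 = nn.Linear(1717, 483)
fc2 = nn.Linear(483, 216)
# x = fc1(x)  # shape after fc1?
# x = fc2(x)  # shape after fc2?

Input shape: (43, 1717)
  -> after fc1: (43, 483)
Output shape: (43, 216)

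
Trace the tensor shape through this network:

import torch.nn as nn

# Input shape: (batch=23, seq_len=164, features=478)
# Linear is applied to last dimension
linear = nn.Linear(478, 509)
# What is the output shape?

Input shape: (23, 164, 478)
Output shape: (23, 164, 509)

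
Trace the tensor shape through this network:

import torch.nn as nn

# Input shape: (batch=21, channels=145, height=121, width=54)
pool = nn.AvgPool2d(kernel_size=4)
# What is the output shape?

Input shape: (21, 145, 121, 54)
Output shape: (21, 145, 30, 13)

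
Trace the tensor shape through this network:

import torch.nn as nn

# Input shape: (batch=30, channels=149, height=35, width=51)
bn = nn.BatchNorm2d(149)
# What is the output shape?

Input shape: (30, 149, 35, 51)
Output shape: (30, 149, 35, 51)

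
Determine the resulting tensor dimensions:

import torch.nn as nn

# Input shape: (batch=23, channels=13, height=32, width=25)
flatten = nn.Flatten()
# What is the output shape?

Input shape: (23, 13, 32, 25)
Output shape: (23, 10400)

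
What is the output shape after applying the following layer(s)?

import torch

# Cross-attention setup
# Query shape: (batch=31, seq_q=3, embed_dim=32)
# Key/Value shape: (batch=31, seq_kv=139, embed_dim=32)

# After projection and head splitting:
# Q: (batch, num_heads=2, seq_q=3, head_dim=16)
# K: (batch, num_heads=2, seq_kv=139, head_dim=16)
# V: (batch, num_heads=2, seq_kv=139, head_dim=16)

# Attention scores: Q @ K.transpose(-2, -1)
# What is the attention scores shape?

Input shape: (31, 3, 32)
Output shape: (31, 2, 3, 139)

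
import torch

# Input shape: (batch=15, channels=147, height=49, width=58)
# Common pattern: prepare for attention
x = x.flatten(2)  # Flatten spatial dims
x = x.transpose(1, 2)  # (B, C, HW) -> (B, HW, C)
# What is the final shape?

Input shape: (15, 147, 49, 58)
  -> after flatten(2): (15, 147, 2842)
Output shape: (15, 2842, 147)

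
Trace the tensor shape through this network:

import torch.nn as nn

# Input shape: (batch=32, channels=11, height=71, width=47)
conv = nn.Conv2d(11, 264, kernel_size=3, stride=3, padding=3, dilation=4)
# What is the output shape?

Input shape: (32, 11, 71, 47)
Output shape: (32, 264, 23, 15)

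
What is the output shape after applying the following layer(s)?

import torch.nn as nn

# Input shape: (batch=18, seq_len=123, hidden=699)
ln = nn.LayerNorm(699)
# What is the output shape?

Input shape: (18, 123, 699)
Output shape: (18, 123, 699)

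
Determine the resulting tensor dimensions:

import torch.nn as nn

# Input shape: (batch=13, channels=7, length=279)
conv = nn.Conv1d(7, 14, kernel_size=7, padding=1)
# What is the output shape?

Input shape: (13, 7, 279)
Output shape: (13, 14, 275)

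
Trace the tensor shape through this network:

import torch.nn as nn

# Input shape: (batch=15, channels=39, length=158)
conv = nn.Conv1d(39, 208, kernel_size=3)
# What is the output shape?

Input shape: (15, 39, 158)
Output shape: (15, 208, 156)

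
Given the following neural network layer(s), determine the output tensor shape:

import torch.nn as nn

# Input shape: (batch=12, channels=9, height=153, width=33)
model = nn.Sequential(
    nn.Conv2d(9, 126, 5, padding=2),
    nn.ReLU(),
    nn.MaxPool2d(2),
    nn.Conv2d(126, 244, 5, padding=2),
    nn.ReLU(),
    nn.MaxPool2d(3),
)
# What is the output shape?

Input shape: (12, 9, 153, 33)
  -> after first Conv2d: (12, 126, 153, 33)
  -> after first MaxPool2d: (12, 126, 76, 16)
  -> after second Conv2d: (12, 244, 76, 16)
Output shape: (12, 244, 25, 5)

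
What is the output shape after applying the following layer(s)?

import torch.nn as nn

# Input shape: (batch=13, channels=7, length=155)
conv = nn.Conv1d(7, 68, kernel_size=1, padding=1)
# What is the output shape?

Input shape: (13, 7, 155)
Output shape: (13, 68, 157)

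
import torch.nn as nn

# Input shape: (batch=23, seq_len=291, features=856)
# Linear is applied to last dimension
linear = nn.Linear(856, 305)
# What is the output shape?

Input shape: (23, 291, 856)
Output shape: (23, 291, 305)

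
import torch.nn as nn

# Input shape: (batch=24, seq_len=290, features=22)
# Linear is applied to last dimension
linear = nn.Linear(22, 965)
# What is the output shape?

Input shape: (24, 290, 22)
Output shape: (24, 290, 965)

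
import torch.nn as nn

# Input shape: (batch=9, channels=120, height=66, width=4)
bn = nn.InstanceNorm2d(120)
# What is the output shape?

Input shape: (9, 120, 66, 4)
Output shape: (9, 120, 66, 4)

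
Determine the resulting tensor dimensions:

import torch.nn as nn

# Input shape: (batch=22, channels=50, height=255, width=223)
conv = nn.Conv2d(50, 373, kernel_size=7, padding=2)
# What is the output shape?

Input shape: (22, 50, 255, 223)
Output shape: (22, 373, 253, 221)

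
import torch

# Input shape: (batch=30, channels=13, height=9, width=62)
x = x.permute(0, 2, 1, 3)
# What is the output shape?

Input shape: (30, 13, 9, 62)
Output shape: (30, 9, 13, 62)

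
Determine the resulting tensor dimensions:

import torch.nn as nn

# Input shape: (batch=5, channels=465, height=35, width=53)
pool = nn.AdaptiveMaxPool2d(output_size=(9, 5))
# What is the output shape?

Input shape: (5, 465, 35, 53)
Output shape: (5, 465, 9, 5)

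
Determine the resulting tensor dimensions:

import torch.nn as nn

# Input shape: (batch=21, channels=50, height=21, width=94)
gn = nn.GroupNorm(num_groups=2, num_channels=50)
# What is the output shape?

Input shape: (21, 50, 21, 94)
Output shape: (21, 50, 21, 94)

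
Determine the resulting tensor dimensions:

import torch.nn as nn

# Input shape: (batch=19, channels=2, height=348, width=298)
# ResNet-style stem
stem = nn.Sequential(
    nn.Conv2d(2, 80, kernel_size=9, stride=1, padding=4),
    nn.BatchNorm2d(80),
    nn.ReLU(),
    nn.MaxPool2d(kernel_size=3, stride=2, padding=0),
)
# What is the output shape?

Input shape: (19, 2, 348, 298)
  -> after Conv2d 9x9 stride=1: (19, 80, 348, 298)
Output shape: (19, 80, 173, 148)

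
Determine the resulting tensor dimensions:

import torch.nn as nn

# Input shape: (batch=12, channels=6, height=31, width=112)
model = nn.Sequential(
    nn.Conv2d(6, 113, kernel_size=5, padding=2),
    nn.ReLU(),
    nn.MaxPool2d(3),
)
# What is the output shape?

Input shape: (12, 6, 31, 112)
  -> after Conv2d: (12, 113, 31, 112)
  -> after ReLU: (12, 113, 31, 112)
Output shape: (12, 113, 10, 37)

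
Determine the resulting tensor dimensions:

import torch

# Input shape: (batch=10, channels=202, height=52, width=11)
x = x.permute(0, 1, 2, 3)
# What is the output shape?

Input shape: (10, 202, 52, 11)
Output shape: (10, 202, 52, 11)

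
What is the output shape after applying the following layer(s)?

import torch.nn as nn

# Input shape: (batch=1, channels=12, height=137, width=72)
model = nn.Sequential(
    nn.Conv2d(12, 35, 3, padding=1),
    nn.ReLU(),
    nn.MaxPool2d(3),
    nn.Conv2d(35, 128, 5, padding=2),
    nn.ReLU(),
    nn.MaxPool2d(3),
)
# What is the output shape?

Input shape: (1, 12, 137, 72)
  -> after first Conv2d: (1, 35, 137, 72)
  -> after first MaxPool2d: (1, 35, 45, 24)
  -> after second Conv2d: (1, 128, 45, 24)
Output shape: (1, 128, 15, 8)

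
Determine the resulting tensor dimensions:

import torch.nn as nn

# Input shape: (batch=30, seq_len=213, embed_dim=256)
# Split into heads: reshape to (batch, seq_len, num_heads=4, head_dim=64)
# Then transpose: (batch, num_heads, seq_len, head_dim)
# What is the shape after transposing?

Input shape: (30, 213, 256)
  -> after reshape: (30, 213, 4, 64)
Output shape: (30, 4, 213, 64)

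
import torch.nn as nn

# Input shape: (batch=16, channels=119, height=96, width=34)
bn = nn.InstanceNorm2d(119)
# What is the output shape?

Input shape: (16, 119, 96, 34)
Output shape: (16, 119, 96, 34)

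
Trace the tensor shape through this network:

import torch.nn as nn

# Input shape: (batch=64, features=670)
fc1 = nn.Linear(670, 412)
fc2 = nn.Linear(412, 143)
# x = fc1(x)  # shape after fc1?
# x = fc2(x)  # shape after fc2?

Input shape: (64, 670)
  -> after fc1: (64, 412)
Output shape: (64, 143)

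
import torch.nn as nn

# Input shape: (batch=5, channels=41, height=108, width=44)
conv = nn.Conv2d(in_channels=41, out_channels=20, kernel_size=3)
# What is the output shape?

Input shape: (5, 41, 108, 44)
Output shape: (5, 20, 106, 42)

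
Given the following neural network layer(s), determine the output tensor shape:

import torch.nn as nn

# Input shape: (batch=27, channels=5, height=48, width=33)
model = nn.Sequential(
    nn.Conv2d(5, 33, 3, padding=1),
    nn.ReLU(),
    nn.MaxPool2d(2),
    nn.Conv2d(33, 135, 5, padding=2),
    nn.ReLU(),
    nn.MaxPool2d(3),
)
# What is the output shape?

Input shape: (27, 5, 48, 33)
  -> after first Conv2d: (27, 33, 48, 33)
  -> after first MaxPool2d: (27, 33, 24, 16)
  -> after second Conv2d: (27, 135, 24, 16)
Output shape: (27, 135, 8, 5)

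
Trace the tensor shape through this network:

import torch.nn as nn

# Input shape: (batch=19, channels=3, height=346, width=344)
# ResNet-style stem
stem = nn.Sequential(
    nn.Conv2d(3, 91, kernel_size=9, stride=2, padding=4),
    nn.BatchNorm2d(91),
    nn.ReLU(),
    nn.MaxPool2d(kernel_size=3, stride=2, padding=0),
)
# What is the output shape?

Input shape: (19, 3, 346, 344)
  -> after Conv2d 9x9 stride=2: (19, 91, 173, 172)
Output shape: (19, 91, 86, 85)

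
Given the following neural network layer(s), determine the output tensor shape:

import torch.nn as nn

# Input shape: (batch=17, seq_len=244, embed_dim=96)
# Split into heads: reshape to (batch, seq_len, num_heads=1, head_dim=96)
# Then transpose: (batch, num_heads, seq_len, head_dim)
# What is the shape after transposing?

Input shape: (17, 244, 96)
  -> after reshape: (17, 244, 1, 96)
Output shape: (17, 1, 244, 96)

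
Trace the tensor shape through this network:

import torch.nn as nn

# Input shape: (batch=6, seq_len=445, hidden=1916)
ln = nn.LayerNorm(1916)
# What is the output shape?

Input shape: (6, 445, 1916)
Output shape: (6, 445, 1916)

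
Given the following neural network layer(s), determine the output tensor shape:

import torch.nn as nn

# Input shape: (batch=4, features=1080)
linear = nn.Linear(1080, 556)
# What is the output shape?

Input shape: (4, 1080)
Output shape: (4, 556)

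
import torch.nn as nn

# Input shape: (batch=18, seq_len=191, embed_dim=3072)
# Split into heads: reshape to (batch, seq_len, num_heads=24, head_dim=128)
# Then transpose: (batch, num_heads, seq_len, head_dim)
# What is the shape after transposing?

Input shape: (18, 191, 3072)
  -> after reshape: (18, 191, 24, 128)
Output shape: (18, 24, 191, 128)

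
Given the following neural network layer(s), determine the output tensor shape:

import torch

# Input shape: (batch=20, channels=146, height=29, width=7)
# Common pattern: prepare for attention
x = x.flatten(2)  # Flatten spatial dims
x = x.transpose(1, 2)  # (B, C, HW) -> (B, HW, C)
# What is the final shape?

Input shape: (20, 146, 29, 7)
  -> after flatten(2): (20, 146, 203)
Output shape: (20, 203, 146)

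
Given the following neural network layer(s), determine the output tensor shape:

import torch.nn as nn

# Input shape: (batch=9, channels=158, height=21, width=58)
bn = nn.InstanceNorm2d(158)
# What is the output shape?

Input shape: (9, 158, 21, 58)
Output shape: (9, 158, 21, 58)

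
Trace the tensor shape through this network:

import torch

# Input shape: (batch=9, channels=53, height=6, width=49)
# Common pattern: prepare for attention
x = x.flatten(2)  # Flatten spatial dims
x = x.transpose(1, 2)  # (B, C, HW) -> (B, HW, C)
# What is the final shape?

Input shape: (9, 53, 6, 49)
  -> after flatten(2): (9, 53, 294)
Output shape: (9, 294, 53)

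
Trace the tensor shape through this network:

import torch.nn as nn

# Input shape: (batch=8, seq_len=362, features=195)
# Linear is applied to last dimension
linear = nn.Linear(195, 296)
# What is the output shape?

Input shape: (8, 362, 195)
Output shape: (8, 362, 296)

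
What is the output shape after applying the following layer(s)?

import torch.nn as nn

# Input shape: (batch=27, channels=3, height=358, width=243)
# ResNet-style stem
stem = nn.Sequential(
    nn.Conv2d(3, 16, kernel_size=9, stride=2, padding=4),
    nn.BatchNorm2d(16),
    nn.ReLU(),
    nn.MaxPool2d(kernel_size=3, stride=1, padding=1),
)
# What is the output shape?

Input shape: (27, 3, 358, 243)
  -> after Conv2d 9x9 stride=2: (27, 16, 179, 122)
Output shape: (27, 16, 179, 122)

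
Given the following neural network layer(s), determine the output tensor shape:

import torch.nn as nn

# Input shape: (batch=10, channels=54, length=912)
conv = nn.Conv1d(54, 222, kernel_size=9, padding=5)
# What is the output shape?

Input shape: (10, 54, 912)
Output shape: (10, 222, 914)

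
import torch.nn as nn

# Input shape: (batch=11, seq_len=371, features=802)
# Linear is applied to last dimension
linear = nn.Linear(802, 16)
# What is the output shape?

Input shape: (11, 371, 802)
Output shape: (11, 371, 16)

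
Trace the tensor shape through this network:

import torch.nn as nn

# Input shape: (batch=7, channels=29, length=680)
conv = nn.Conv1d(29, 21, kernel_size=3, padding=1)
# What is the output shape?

Input shape: (7, 29, 680)
Output shape: (7, 21, 680)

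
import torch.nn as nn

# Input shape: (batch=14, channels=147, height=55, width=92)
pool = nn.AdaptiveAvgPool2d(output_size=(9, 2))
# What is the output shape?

Input shape: (14, 147, 55, 92)
Output shape: (14, 147, 9, 2)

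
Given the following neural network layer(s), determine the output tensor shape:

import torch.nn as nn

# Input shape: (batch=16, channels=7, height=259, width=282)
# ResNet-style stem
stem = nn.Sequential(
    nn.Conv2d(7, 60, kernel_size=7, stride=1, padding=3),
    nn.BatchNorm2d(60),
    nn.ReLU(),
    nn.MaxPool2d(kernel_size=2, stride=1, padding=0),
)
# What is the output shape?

Input shape: (16, 7, 259, 282)
  -> after Conv2d 7x7 stride=1: (16, 60, 259, 282)
Output shape: (16, 60, 258, 281)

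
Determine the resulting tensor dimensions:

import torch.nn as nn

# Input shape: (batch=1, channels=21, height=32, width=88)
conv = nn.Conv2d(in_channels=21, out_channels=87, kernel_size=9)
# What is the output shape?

Input shape: (1, 21, 32, 88)
Output shape: (1, 87, 24, 80)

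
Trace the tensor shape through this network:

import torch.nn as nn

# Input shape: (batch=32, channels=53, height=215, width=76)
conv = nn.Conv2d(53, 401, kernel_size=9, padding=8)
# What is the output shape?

Input shape: (32, 53, 215, 76)
Output shape: (32, 401, 223, 84)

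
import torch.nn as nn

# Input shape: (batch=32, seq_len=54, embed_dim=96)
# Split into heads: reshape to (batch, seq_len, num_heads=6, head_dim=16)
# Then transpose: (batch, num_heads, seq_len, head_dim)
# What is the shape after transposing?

Input shape: (32, 54, 96)
  -> after reshape: (32, 54, 6, 16)
Output shape: (32, 6, 54, 16)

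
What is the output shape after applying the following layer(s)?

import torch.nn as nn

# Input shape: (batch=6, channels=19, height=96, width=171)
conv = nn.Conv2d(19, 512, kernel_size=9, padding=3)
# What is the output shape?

Input shape: (6, 19, 96, 171)
Output shape: (6, 512, 94, 169)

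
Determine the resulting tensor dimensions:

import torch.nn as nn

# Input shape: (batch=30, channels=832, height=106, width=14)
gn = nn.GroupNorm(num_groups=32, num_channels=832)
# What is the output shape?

Input shape: (30, 832, 106, 14)
Output shape: (30, 832, 106, 14)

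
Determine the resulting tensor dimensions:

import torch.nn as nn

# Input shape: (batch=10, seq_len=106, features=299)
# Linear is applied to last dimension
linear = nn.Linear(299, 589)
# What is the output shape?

Input shape: (10, 106, 299)
Output shape: (10, 106, 589)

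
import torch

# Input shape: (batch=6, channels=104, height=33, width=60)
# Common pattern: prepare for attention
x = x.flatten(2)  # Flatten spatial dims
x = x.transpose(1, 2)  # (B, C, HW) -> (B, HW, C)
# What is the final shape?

Input shape: (6, 104, 33, 60)
  -> after flatten(2): (6, 104, 1980)
Output shape: (6, 1980, 104)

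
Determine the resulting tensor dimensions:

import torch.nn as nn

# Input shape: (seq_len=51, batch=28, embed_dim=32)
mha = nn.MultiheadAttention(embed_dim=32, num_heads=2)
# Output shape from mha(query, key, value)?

Input shape: (51, 28, 32)
Output shape: (51, 28, 32)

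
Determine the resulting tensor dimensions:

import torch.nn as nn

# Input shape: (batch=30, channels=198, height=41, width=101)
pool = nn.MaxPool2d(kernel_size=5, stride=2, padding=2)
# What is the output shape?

Input shape: (30, 198, 41, 101)
Output shape: (30, 198, 21, 51)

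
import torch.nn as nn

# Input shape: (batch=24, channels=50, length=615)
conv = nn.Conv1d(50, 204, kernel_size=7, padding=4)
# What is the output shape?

Input shape: (24, 50, 615)
Output shape: (24, 204, 617)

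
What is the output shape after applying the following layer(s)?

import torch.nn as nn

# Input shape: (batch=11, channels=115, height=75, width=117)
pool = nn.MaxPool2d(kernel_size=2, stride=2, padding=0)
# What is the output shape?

Input shape: (11, 115, 75, 117)
Output shape: (11, 115, 37, 58)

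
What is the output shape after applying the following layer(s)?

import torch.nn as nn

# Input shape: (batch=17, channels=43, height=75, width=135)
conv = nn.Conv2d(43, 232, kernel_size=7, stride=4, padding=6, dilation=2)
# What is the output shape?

Input shape: (17, 43, 75, 135)
Output shape: (17, 232, 19, 34)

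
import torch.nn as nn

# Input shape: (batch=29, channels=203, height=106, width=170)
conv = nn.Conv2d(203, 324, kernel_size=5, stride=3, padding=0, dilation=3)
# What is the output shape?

Input shape: (29, 203, 106, 170)
Output shape: (29, 324, 32, 53)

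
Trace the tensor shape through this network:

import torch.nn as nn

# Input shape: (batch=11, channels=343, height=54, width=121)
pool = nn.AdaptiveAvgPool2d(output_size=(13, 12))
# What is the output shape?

Input shape: (11, 343, 54, 121)
Output shape: (11, 343, 13, 12)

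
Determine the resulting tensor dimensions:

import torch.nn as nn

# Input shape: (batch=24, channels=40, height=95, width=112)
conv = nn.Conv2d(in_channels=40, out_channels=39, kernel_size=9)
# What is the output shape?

Input shape: (24, 40, 95, 112)
Output shape: (24, 39, 87, 104)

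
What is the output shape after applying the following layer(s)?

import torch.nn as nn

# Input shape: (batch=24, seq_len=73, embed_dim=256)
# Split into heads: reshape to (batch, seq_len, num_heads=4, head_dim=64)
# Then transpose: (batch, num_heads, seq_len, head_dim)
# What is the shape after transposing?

Input shape: (24, 73, 256)
  -> after reshape: (24, 73, 4, 64)
Output shape: (24, 4, 73, 64)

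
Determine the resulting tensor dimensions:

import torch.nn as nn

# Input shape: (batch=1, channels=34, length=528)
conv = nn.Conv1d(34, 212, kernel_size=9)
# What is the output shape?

Input shape: (1, 34, 528)
Output shape: (1, 212, 520)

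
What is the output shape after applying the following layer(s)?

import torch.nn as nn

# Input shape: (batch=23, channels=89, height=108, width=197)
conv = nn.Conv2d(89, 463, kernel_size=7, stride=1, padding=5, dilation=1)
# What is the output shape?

Input shape: (23, 89, 108, 197)
Output shape: (23, 463, 112, 201)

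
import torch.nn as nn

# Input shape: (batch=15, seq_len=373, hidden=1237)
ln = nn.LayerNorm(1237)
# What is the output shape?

Input shape: (15, 373, 1237)
Output shape: (15, 373, 1237)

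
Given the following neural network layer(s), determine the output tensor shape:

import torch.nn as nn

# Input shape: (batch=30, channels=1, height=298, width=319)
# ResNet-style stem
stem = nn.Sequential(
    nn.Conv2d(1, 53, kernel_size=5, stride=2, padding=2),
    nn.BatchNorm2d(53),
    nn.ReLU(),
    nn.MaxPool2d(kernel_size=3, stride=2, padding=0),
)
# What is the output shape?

Input shape: (30, 1, 298, 319)
  -> after Conv2d 5x5 stride=2: (30, 53, 149, 160)
Output shape: (30, 53, 74, 79)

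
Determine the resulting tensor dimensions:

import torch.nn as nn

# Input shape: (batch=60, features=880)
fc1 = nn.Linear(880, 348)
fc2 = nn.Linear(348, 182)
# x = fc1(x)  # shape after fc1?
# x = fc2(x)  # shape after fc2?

Input shape: (60, 880)
  -> after fc1: (60, 348)
Output shape: (60, 182)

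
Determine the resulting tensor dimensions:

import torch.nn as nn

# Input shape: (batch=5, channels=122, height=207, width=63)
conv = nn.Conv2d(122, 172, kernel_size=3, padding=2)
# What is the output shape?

Input shape: (5, 122, 207, 63)
Output shape: (5, 172, 209, 65)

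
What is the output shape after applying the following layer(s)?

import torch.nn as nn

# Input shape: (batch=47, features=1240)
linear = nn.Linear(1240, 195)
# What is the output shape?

Input shape: (47, 1240)
Output shape: (47, 195)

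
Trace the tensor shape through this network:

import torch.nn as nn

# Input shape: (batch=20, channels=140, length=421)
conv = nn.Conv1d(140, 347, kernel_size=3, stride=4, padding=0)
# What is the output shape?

Input shape: (20, 140, 421)
Output shape: (20, 347, 105)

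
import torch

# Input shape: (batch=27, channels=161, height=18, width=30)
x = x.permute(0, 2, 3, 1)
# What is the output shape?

Input shape: (27, 161, 18, 30)
Output shape: (27, 18, 30, 161)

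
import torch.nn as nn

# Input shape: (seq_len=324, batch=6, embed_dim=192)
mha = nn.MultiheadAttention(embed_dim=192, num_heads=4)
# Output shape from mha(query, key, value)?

Input shape: (324, 6, 192)
Output shape: (324, 6, 192)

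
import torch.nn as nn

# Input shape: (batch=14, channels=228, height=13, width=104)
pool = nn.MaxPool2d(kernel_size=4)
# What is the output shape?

Input shape: (14, 228, 13, 104)
Output shape: (14, 228, 3, 26)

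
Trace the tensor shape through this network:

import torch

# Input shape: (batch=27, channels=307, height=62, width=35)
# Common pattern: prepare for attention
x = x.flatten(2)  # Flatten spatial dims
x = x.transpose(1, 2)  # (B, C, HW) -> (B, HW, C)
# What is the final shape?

Input shape: (27, 307, 62, 35)
  -> after flatten(2): (27, 307, 2170)
Output shape: (27, 2170, 307)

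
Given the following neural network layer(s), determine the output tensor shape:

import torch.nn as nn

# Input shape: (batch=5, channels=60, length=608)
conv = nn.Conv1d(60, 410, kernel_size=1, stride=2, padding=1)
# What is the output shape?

Input shape: (5, 60, 608)
Output shape: (5, 410, 305)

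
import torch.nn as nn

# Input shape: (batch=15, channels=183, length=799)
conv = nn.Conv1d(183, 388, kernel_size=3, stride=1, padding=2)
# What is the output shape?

Input shape: (15, 183, 799)
Output shape: (15, 388, 801)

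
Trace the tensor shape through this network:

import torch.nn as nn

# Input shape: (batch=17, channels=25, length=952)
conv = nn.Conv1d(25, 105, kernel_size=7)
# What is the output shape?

Input shape: (17, 25, 952)
Output shape: (17, 105, 946)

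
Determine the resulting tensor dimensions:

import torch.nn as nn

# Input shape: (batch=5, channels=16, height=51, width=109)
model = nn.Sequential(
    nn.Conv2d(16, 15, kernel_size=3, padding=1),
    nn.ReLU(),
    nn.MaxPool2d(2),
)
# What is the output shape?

Input shape: (5, 16, 51, 109)
  -> after Conv2d: (5, 15, 51, 109)
  -> after ReLU: (5, 15, 51, 109)
Output shape: (5, 15, 25, 54)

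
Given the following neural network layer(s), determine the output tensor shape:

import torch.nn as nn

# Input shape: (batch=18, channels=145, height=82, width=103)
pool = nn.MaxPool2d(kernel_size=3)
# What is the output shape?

Input shape: (18, 145, 82, 103)
Output shape: (18, 145, 27, 34)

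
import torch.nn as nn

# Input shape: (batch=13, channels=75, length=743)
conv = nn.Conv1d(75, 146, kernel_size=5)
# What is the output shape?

Input shape: (13, 75, 743)
Output shape: (13, 146, 739)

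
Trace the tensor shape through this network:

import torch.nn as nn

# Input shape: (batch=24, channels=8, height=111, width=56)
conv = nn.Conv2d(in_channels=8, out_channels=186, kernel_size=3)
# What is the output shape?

Input shape: (24, 8, 111, 56)
Output shape: (24, 186, 109, 54)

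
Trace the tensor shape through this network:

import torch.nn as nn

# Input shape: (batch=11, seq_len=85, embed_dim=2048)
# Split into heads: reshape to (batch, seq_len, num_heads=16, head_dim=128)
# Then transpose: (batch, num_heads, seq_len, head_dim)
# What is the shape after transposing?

Input shape: (11, 85, 2048)
  -> after reshape: (11, 85, 16, 128)
Output shape: (11, 16, 85, 128)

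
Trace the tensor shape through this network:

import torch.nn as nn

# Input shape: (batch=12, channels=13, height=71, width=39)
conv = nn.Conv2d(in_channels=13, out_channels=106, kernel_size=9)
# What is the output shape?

Input shape: (12, 13, 71, 39)
Output shape: (12, 106, 63, 31)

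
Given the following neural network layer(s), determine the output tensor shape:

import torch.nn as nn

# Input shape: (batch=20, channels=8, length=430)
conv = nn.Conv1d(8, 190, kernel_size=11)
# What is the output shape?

Input shape: (20, 8, 430)
Output shape: (20, 190, 420)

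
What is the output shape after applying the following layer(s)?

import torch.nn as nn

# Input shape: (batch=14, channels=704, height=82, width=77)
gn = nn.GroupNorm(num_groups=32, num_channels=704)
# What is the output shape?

Input shape: (14, 704, 82, 77)
Output shape: (14, 704, 82, 77)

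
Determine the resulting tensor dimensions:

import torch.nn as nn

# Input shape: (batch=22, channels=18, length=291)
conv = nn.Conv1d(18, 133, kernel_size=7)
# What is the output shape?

Input shape: (22, 18, 291)
Output shape: (22, 133, 285)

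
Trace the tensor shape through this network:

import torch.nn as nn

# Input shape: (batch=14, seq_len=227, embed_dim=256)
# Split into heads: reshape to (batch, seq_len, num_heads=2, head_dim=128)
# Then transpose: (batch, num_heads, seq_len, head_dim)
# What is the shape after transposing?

Input shape: (14, 227, 256)
  -> after reshape: (14, 227, 2, 128)
Output shape: (14, 2, 227, 128)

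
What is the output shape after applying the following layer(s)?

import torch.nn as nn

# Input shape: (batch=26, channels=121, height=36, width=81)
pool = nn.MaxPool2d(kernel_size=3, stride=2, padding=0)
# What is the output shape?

Input shape: (26, 121, 36, 81)
Output shape: (26, 121, 17, 40)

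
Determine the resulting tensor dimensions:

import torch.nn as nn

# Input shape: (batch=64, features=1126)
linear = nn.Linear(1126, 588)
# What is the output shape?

Input shape: (64, 1126)
Output shape: (64, 588)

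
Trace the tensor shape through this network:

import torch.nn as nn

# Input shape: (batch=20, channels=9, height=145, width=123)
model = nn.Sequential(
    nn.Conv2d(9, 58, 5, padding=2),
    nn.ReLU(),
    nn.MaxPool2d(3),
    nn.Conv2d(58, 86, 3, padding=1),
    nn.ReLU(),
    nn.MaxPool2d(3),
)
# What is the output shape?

Input shape: (20, 9, 145, 123)
  -> after first Conv2d: (20, 58, 145, 123)
  -> after first MaxPool2d: (20, 58, 48, 41)
  -> after second Conv2d: (20, 86, 48, 41)
Output shape: (20, 86, 16, 13)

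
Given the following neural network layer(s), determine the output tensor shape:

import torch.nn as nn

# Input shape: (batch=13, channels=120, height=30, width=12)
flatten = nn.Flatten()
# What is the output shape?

Input shape: (13, 120, 30, 12)
Output shape: (13, 43200)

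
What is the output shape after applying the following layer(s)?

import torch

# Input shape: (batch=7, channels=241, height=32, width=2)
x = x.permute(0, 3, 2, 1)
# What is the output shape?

Input shape: (7, 241, 32, 2)
Output shape: (7, 2, 32, 241)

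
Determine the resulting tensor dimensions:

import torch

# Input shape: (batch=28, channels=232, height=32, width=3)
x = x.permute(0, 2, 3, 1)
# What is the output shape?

Input shape: (28, 232, 32, 3)
Output shape: (28, 32, 3, 232)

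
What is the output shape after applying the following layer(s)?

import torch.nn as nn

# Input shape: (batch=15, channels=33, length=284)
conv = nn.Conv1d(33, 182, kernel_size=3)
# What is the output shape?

Input shape: (15, 33, 284)
Output shape: (15, 182, 282)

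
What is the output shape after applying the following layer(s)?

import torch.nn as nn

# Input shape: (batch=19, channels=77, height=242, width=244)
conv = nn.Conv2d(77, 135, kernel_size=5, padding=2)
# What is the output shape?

Input shape: (19, 77, 242, 244)
Output shape: (19, 135, 242, 244)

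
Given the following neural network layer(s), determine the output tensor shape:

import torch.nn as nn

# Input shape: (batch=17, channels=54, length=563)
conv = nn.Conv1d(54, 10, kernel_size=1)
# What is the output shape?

Input shape: (17, 54, 563)
Output shape: (17, 10, 563)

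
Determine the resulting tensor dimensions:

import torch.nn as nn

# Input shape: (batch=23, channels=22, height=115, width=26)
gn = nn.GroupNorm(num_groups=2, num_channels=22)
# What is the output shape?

Input shape: (23, 22, 115, 26)
Output shape: (23, 22, 115, 26)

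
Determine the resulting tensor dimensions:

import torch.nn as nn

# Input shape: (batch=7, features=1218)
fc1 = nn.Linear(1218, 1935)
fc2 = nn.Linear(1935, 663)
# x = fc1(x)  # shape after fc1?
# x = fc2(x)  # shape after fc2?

Input shape: (7, 1218)
  -> after fc1: (7, 1935)
Output shape: (7, 663)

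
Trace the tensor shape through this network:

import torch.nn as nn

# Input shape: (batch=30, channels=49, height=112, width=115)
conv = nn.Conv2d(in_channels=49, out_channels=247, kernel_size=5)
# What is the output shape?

Input shape: (30, 49, 112, 115)
Output shape: (30, 247, 108, 111)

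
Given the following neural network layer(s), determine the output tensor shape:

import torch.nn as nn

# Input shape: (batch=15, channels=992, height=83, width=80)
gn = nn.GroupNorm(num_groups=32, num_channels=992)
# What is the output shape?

Input shape: (15, 992, 83, 80)
Output shape: (15, 992, 83, 80)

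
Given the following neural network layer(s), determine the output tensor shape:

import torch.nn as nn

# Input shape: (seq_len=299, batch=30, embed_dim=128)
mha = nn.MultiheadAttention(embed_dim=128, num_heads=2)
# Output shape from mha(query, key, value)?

Input shape: (299, 30, 128)
Output shape: (299, 30, 128)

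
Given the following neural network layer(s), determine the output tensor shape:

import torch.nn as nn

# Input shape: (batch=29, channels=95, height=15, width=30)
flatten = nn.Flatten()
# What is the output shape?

Input shape: (29, 95, 15, 30)
Output shape: (29, 42750)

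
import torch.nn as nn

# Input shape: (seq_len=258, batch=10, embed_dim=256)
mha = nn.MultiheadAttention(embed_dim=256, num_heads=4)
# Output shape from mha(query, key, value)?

Input shape: (258, 10, 256)
Output shape: (258, 10, 256)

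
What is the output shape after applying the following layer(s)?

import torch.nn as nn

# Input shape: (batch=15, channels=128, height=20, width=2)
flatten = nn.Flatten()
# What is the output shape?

Input shape: (15, 128, 20, 2)
Output shape: (15, 5120)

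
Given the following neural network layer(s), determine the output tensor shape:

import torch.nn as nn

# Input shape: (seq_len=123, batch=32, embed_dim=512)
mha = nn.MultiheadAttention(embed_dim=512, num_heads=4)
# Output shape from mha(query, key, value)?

Input shape: (123, 32, 512)
Output shape: (123, 32, 512)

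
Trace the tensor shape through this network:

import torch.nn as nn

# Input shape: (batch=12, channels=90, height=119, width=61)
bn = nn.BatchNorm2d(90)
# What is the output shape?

Input shape: (12, 90, 119, 61)
Output shape: (12, 90, 119, 61)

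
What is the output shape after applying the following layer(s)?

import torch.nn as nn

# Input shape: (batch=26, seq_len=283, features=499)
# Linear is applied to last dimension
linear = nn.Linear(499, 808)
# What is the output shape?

Input shape: (26, 283, 499)
Output shape: (26, 283, 808)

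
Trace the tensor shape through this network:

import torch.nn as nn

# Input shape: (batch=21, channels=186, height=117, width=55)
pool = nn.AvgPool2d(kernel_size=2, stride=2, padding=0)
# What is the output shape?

Input shape: (21, 186, 117, 55)
Output shape: (21, 186, 58, 27)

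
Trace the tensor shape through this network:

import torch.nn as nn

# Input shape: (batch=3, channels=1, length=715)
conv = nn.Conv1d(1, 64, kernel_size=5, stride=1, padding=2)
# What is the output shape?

Input shape: (3, 1, 715)
Output shape: (3, 64, 715)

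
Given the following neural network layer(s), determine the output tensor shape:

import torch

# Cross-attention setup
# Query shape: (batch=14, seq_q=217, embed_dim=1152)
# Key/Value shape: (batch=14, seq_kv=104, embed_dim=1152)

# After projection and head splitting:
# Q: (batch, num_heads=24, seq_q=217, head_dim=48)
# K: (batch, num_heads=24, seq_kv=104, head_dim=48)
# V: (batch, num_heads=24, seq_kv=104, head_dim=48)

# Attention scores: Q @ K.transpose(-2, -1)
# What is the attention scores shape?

Input shape: (14, 217, 1152)
Output shape: (14, 24, 217, 104)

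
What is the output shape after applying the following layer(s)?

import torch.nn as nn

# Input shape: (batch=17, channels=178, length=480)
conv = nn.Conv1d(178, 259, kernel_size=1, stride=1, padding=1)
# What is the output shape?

Input shape: (17, 178, 480)
Output shape: (17, 259, 482)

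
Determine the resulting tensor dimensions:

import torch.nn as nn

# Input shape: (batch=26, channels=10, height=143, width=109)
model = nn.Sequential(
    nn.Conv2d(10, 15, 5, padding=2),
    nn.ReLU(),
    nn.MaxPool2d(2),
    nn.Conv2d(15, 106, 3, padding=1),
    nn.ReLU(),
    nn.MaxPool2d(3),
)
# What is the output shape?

Input shape: (26, 10, 143, 109)
  -> after first Conv2d: (26, 15, 143, 109)
  -> after first MaxPool2d: (26, 15, 71, 54)
  -> after second Conv2d: (26, 106, 71, 54)
Output shape: (26, 106, 23, 18)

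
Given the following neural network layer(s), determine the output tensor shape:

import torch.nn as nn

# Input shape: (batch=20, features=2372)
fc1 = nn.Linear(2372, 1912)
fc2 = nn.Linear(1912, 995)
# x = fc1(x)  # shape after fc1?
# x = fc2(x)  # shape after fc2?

Input shape: (20, 2372)
  -> after fc1: (20, 1912)
Output shape: (20, 995)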